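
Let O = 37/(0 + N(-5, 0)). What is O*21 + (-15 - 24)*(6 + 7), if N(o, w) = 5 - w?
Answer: -1758/5 ≈ -351.60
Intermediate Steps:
O = 37/5 (O = 37/(0 + (5 - 1*0)) = 37/(0 + (5 + 0)) = 37/(0 + 5) = 37/5 ≈ 7.4000)
O*21 + (-15 - 24)*(6 + 7) = (37/5)*21 + (-15 - 24)*(6 + 7) = 777/5 - 39*13 = 777/5 - 507 = -1758/5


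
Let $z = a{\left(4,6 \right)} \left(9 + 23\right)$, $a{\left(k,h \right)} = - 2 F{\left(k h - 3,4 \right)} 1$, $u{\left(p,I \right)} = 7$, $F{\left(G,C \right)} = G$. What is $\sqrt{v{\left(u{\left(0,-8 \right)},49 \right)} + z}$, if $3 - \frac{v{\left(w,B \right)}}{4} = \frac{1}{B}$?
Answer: $\frac{2 i \sqrt{16318}}{7} \approx 36.498 i$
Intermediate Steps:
$v{\left(w,B \right)} = 12 - \frac{4}{B}$
$a{\left(k,h \right)} = 6 - 2 h k$ ($a{\left(k,h \right)} = - 2 \left(k h - 3\right) 1 = - 2 \left(h k - 3\right) 1 = - 2 \left(-3 + h k\right) 1 = \left(6 - 2 h k\right) 1 = 6 - 2 h k$)
$z = -1344$ ($z = \left(6 - 12 \cdot 4\right) \left(9 + 23\right) = \left(6 - 48\right) 32 = \left(-42\right) 32 = -1344$)
$\sqrt{v{\left(u{\left(0,-8 \right)},49 \right)} + z} = \sqrt{\left(12 - \frac{4}{49}\right) - 1344} = \sqrt{\frac{584}{49} - 1344} = \sqrt{- \frac{65272}{49}} = \frac{2 i \sqrt{16318}}{7}$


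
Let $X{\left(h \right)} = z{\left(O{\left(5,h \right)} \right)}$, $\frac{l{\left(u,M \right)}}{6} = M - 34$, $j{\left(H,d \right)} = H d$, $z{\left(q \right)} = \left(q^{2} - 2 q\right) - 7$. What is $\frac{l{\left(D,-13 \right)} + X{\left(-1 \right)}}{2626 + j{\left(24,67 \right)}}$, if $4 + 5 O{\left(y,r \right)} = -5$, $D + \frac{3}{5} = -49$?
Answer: $- \frac{3527}{52925} \approx -0.066641$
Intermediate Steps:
$D = - \frac{248}{5}$ ($D = - \frac{3}{5} - 49 = - \frac{248}{5} \approx -49.6$)
$O{\left(y,r \right)} = - \frac{9}{5}$ ($O{\left(y,r \right)} = - \frac{4}{5} + \frac{1}{5} \left(-5\right) = - \frac{4}{5} - 1 = - \frac{9}{5}$)
$z{\left(q \right)} = -7 + q^{2} - 2 q$
$l{\left(u,M \right)} = -204 + 6 M$ ($l{\left(u,M \right)} = 6 \left(M - 34\right) = 6 \left(-34 + M\right) = -204 + 6 M$)
$X{\left(h \right)} = - \frac{4}{25}$ ($X{\left(h \right)} = -7 + \left(- \frac{9}{5}\right)^{2} - - \frac{18}{5} = -7 + \frac{81}{25} + \frac{18}{5} = - \frac{4}{25}$)
$\frac{l{\left(D,-13 \right)} + X{\left(-1 \right)}}{2626 + j{\left(24,67 \right)}} = \frac{\left(-204 + 6 \left(-13\right)\right) - \frac{4}{25}}{2626 + 24 \cdot 67} = \frac{\left(-204 - 78\right) - \frac{4}{25}}{2626 + 1608} = \frac{-282 - \frac{4}{25}}{4234} = \left(- \frac{7054}{25}\right) \frac{1}{4234} = - \frac{3527}{52925}$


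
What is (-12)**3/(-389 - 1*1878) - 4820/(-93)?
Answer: 11087644/210831 ≈ 52.590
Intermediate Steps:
(-12)**3/(-389 - 1*1878) - 4820/(-93) = -1728/(-389 - 1878) - 4820*(-1/93) = -1728/(-2267) + 4820/93 = -1728*(-1/2267) + 4820/93 = 1728/2267 + 4820/93 = 11087644/210831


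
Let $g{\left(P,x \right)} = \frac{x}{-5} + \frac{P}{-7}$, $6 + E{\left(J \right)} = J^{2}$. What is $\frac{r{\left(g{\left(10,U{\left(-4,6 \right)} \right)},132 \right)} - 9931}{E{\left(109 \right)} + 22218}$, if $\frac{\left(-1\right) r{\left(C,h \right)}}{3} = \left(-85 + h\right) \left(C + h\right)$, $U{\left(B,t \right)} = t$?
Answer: $- \frac{986033}{1193255} \approx -0.82634$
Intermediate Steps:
$E{\left(J \right)} = -6 + J^{2}$
$g{\left(P,x \right)} = - \frac{x}{5} - \frac{P}{7}$ ($g{\left(P,x \right)} = x \left(- \frac{1}{5}\right) + P \left(- \frac{1}{7}\right) = - \frac{x}{5} - \frac{P}{7}$)
$r{\left(C,h \right)} = - 3 \left(-85 + h\right) \left(C + h\right)$
$\frac{r{\left(g{\left(10,U{\left(-4,6 \right)} \right)},132 \right)} - 9931}{E{\left(109 \right)} + 22218} = \frac{\left(- 3 \cdot 132^{2} + 255 \left(\left(- \frac{1}{5}\right) 6 - \frac{10}{7}\right) + 255 \cdot 132 - 3 \left(\left(- \frac{1}{5}\right) 6 - \frac{10}{7}\right) 132\right) - 9931}{\left(-6 + 109^{2}\right) + 22218} = \frac{\left(\left(-3\right) 17424 + 255 \left(- \frac{6}{5} - \frac{10}{7}\right) + 33660 - 3 \left(- \frac{6}{5} - \frac{10}{7}\right) 132\right) - 9931}{\left(-6 + 11881\right) + 22218} = \frac{\left(-52272 + 255 \left(- \frac{92}{35}\right) + 33660 - \left(- \frac{276}{35}\right) 132\right) - 9931}{11875 + 22218} = \frac{\left(-52272 - \frac{4692}{7} + 33660 + \frac{36432}{35}\right) - 9931}{34093} = \left(- \frac{638448}{35} - 9931\right) \frac{1}{34093} = \left(- \frac{986033}{35}\right) \frac{1}{34093} = - \frac{986033}{1193255}$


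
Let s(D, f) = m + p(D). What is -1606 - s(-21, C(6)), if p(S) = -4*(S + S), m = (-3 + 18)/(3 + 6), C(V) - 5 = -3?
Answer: -5327/3 ≈ -1775.7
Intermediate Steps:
C(V) = 2 (C(V) = 5 - 3 = 2)
m = 5/3 (m = 15/9 = 15*(⅑) = 5/3 ≈ 1.6667)
p(S) = -8*S
s(D, f) = 5/3 - 8*D
-1606 - s(-21, C(6)) = -1606 - (5/3 - 8*(-21)) = -1606 - (5/3 + 168) = -1606 - 1*509/3 = -1606 - 509/3 = -5327/3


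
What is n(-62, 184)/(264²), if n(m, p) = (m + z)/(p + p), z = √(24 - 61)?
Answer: -31/12824064 + I*√37/25648128 ≈ -2.4173e-6 + 2.3716e-7*I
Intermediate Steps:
z = I*√37 (z = √(-37) = I*√37 ≈ 6.0828*I)
n(m, p) = (m + I*√37)/(2*p) (n(m, p) = (m + I*√37)/(p + p) = (m + I*√37)/((2*p)) = (m + I*√37)*(1/(2*p)) = (m + I*√37)/(2*p))
n(-62, 184)/(264²) = ((½)*(-62 + I*√37)/184)/(264²) = ((½)*(1/184)*(-62 + I*√37))/69696 = (-31/184 + I*√37/368)*(1/69696) = -31/12824064 + I*√37/25648128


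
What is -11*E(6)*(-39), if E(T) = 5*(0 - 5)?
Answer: -10725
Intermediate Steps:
E(T) = -25 (E(T) = 5*(-5) = -25)
-11*E(6)*(-39) = -11*(-25)*(-39) = 275*(-39) = -10725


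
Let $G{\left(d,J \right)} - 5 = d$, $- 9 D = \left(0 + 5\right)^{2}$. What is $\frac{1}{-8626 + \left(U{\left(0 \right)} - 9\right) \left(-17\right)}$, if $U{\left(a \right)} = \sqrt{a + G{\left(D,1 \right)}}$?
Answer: $- \frac{76257}{646119781} + \frac{102 \sqrt{5}}{646119781} \approx -0.00011767$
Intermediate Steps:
$D = - \frac{25}{9}$ ($D = - \frac{\left(0 + 5\right)^{2}}{9} = - \frac{5^{2}}{9} = \left(- \frac{1}{9}\right) 25 = - \frac{25}{9} \approx -2.7778$)
$G{\left(d,J \right)} = 5 + d$
$U{\left(a \right)} = \sqrt{\frac{20}{9} + a}$ ($U{\left(a \right)} = \sqrt{a + \left(5 - \frac{25}{9}\right)} = \sqrt{a + \frac{20}{9}} = \sqrt{\frac{20}{9} + a}$)
$\frac{1}{-8626 + \left(U{\left(0 \right)} - 9\right) \left(-17\right)} = \frac{1}{-8626 + \left(\frac{\sqrt{20 + 9 \cdot 0}}{3} - 9\right) \left(-17\right)} = \frac{1}{-8626 + \left(\frac{\sqrt{20 + 0}}{3} - 9\right) \left(-17\right)} = \frac{1}{-8626 + \left(\frac{\sqrt{20}}{3} - 9\right) \left(-17\right)} = \frac{1}{-8626 + \left(\frac{2 \sqrt{5}}{3} - 9\right) \left(-17\right)} = \frac{1}{-8626 + \left(-9 + \frac{2 \sqrt{5}}{3}\right) \left(-17\right)} = \frac{1}{-8626 + \left(153 - \frac{34 \sqrt{5}}{3}\right)} = \frac{1}{-8473 - \frac{34 \sqrt{5}}{3}}$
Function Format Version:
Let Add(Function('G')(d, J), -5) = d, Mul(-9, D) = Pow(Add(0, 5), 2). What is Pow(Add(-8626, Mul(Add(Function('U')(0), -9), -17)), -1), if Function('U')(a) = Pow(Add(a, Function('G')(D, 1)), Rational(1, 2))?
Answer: Add(Rational(-76257, 646119781), Mul(Rational(102, 646119781), Pow(5, Rational(1, 2)))) ≈ -0.00011767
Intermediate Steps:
D = Rational(-25, 9) (D = Mul(Rational(-1, 9), Pow(Add(0, 5), 2)) = Mul(Rational(-1, 9), Pow(5, 2)) = Mul(Rational(-1, 9), 25) = Rational(-25, 9) ≈ -2.7778)
Function('G')(d, J) = Add(5, d)
Function('U')(a) = Pow(Add(Rational(20, 9), a), Rational(1, 2)) (Function('U')(a) = Pow(Add(a, Add(5, Rational(-25, 9))), Rational(1, 2)) = Pow(Add(a, Rational(20, 9)), Rational(1, 2)) = Pow(Add(Rational(20, 9), a), Rational(1, 2)))
Pow(Add(-8626, Mul(Add(Function('U')(0), -9), -17)), -1) = Pow(Add(-8626, Mul(Add(Mul(Rational(1, 3), Pow(Add(20, Mul(9, 0)), Rational(1, 2))), -9), -17)), -1) = Pow(Add(-8626, Mul(Add(Mul(Rational(1, 3), Pow(Add(20, 0), Rational(1, 2))), -9), -17)), -1) = Pow(Add(-8626, Mul(Add(Mul(Rational(1, 3), Pow(20, Rational(1, 2))), -9), -17)), -1) = Pow(Add(-8626, Mul(Add(Mul(Rational(1, 3), Mul(2, Pow(5, Rational(1, 2)))), -9), -17)), -1) = Pow(Add(-8626, Mul(Add(Mul(Rational(2, 3), Pow(5, Rational(1, 2))), -9), -17)), -1) = Pow(Add(-8626, Mul(Add(-9, Mul(Rational(2, 3), Pow(5, Rational(1, 2)))), -17)), -1) = Pow(Add(-8626, Add(153, Mul(Rational(-34, 3), Pow(5, Rational(1, 2))))), -1) = Pow(Add(-8473, Mul(Rational(-34, 3), Pow(5, Rational(1, 2)))), -1)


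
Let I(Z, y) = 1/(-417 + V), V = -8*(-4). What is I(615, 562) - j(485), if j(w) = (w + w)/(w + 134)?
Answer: -374069/238315 ≈ -1.5696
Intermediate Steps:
V = 32
I(Z, y) = -1/385 (I(Z, y) = 1/(-417 + 32) = 1/(-385) = -1/385)
j(w) = 2*w/(134 + w) (j(w) = (2*w)/(134 + w) = 2*w/(134 + w))
I(615, 562) - j(485) = -1/385 - 2*485/(134 + 485) = -1/385 - 2*485/619 = -1/385 - 1*970/619 = -1/385 - 970/619 = -374069/238315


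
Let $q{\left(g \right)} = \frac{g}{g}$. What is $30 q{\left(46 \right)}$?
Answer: $30$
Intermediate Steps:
$q{\left(g \right)} = 1$
$30 q{\left(46 \right)} = 30 \cdot 1 = 30$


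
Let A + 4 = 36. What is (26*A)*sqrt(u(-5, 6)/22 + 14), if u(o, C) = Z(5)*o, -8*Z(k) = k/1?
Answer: 208*sqrt(27379)/11 ≈ 3128.8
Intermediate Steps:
Z(k) = -k/8 (Z(k) = -k/(8*1) = -k/8)
A = 32 (A = -4 + 36 = 32)
u(o, C) = -5*o/8 (u(o, C) = (-1/8*5)*o = -5*o/8)
(26*A)*sqrt(u(-5, 6)/22 + 14) = (26*32)*sqrt(-5/8*(-5)/22 + 14) = 832*sqrt((25/8)*(1/22) + 14) = 832*sqrt(25/176 + 14) = 832*sqrt(2489/176) = 832*(sqrt(27379)/44) = 208*sqrt(27379)/11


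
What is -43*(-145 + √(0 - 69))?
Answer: 6235 - 43*I*√69 ≈ 6235.0 - 357.19*I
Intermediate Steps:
-43*(-145 + √(0 - 69)) = -43*(-145 + √(-69)) = -43*(-145 + I*√69) = 6235 - 43*I*√69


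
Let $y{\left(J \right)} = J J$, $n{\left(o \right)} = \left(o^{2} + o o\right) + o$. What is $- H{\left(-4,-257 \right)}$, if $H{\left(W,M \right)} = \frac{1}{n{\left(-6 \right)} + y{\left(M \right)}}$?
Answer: $- \frac{1}{66115} \approx -1.5125 \cdot 10^{-5}$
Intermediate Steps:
$n{\left(o \right)} = o + 2 o^{2}$ ($n{\left(o \right)} = \left(o^{2} + o^{2}\right) + o = 2 o^{2} + o = o + 2 o^{2}$)
$y{\left(J \right)} = J^{2}$
$H{\left(W,M \right)} = \frac{1}{66 + M^{2}}$ ($H{\left(W,M \right)} = \frac{1}{- 6 \left(1 + 2 \left(-6\right)\right) + M^{2}} = \frac{1}{- 6 \left(1 - 12\right) + M^{2}} = \frac{1}{\left(-6\right) \left(-11\right) + M^{2}} = \frac{1}{66 + M^{2}}$)
$- H{\left(-4,-257 \right)} = - \frac{1}{66 + \left(-257\right)^{2}} = - \frac{1}{66 + 66049} = - \frac{1}{66115}$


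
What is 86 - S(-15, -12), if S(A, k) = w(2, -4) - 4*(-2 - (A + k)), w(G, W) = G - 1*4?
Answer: 188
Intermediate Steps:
w(G, W) = -4 + G (w(G, W) = G - 4 = -4 + G)
S(A, k) = 6 + 4*A + 4*k (S(A, k) = (-4 + 2) - 4*(-2 - (A + k)) = -2 - 4*(-2 + (-A - k)) = -2 - 4*(-2 - A - k) = -2 + (8 + 4*A + 4*k) = 6 + 4*A + 4*k)
86 - S(-15, -12) = 86 - (6 + 4*(-15) + 4*(-12)) = 86 - (6 - 60 - 48) = 86 - 1*(-102) = 86 + 102 = 188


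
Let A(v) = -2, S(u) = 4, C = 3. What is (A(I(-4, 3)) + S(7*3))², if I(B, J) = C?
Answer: 4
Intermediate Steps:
I(B, J) = 3
(A(I(-4, 3)) + S(7*3))² = (-2 + 4)² = 2² = 4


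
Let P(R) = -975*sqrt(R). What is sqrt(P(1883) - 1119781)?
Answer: sqrt(-1119781 - 975*sqrt(1883)) ≈ 1078.0*I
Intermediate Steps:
sqrt(P(1883) - 1119781) = sqrt(-975*sqrt(1883) - 1119781) = sqrt(-1119781 - 975*sqrt(1883))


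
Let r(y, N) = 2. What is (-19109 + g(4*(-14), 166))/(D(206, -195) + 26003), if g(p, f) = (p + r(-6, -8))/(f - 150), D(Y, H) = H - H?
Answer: -152899/208024 ≈ -0.73501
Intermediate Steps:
D(Y, H) = 0
g(p, f) = (2 + p)/(-150 + f) (g(p, f) = (p + 2)/(f - 150) = (2 + p)/(-150 + f))
(-19109 + g(4*(-14), 166))/(D(206, -195) + 26003) = (-19109 + (2 + 4*(-14))/(-150 + 166))/(0 + 26003) = (-19109 + (2 - 56)/16)/26003 = (-19109 + (1/16)*(-54))*(1/26003) = (-19109 - 27/8)*(1/26003) = -152899/8*1/26003 = -152899/208024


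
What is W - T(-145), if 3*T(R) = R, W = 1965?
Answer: 6040/3 ≈ 2013.3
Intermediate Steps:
T(R) = R/3
W - T(-145) = 1965 - (-145)/3 = 1965 - 1*(-145/3) = 1965 + 145/3 = 6040/3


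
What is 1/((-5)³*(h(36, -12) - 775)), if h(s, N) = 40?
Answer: 1/91875 ≈ 1.0884e-5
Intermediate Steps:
1/((-5)³*(h(36, -12) - 775)) = 1/((-5)³*(40 - 775)) = 1/(-125*(-735)) = 1/91875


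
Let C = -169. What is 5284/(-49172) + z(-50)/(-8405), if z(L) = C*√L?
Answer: -1321/12293 + 169*I*√2/1681 ≈ -0.10746 + 0.14218*I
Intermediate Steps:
z(L) = -169*√L
5284/(-49172) + z(-50)/(-8405) = 5284/(-49172) - 845*I*√2/(-8405) = 5284*(-1/49172) - 845*I*√2*(-1/8405) = -1321/12293 - 845*I*√2*(-1/8405) = -1321/12293 + 169*I*√2/1681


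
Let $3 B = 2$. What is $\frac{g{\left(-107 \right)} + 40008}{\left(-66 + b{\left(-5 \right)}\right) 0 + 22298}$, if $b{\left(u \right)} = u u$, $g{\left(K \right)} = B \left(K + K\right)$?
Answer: $\frac{59798}{33447} \approx 1.7878$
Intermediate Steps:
$B = \frac{2}{3}$ ($B = \frac{1}{3} \cdot 2 = \frac{2}{3} \approx 0.66667$)
$g{\left(K \right)} = \frac{4 K}{3}$ ($g{\left(K \right)} = \frac{2 \left(K + K\right)}{3} = \frac{2 \cdot 2 K}{3} = \frac{4 K}{3}$)
$b{\left(u \right)} = u^{2}$
$\frac{g{\left(-107 \right)} + 40008}{\left(-66 + b{\left(-5 \right)}\right) 0 + 22298} = \frac{\frac{4}{3} \left(-107\right) + 40008}{\left(-66 + \left(-5\right)^{2}\right) 0 + 22298} = \frac{- \frac{428}{3} + 40008}{\left(-66 + 25\right) 0 + 22298} = \frac{119596}{3 \left(\left(-41\right) 0 + 22298\right)} = \frac{119596}{3 \left(0 + 22298\right)} = \frac{119596}{3 \cdot 22298} = \frac{119596}{3} \cdot \frac{1}{22298} = \frac{59798}{33447}$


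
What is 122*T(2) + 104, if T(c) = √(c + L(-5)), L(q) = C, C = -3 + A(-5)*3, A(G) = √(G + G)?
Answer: 104 + 122*√(-1 + 3*I*√10) ≈ 356.09 + 280.06*I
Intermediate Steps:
A(G) = √2*√G (A(G) = √(2*G) = √2*√G)
C = -3 + 3*I*√10 (C = -3 + (√2*√(-5))*3 = -3 + (√2*(I*√5))*3 = -3 + (I*√10)*3 = -3 + 3*I*√10 ≈ -3.0 + 9.4868*I)
L(q) = -3 + 3*I*√10
T(c) = √(-3 + c + 3*I*√10) (T(c) = √(c + (-3 + 3*I*√10)) = √(-3 + c + 3*I*√10))
122*T(2) + 104 = 122*√(-3 + 2 + 3*I*√10) + 104 = 122*√(-1 + 3*I*√10) + 104 = 104 + 122*√(-1 + 3*I*√10)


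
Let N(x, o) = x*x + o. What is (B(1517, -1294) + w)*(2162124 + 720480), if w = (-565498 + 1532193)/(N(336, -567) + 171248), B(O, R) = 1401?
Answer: 1148020311379488/283577 ≈ 4.0484e+9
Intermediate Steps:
N(x, o) = o + x**2 (N(x, o) = x**2 + o = o + x**2)
w = 966695/283577 (w = (-565498 + 1532193)/((-567 + 336**2) + 171248) = 966695/((-567 + 112896) + 171248) = 966695/(112329 + 171248) = 966695/283577 ≈ 3.4089)
(B(1517, -1294) + w)*(2162124 + 720480) = (1401 + 966695/283577)*(2162124 + 720480) = (398258072/283577)*2882604 = 1148020311379488/283577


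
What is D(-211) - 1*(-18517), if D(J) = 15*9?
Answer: 18652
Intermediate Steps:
D(J) = 135
D(-211) - 1*(-18517) = 135 - 1*(-18517) = 135 + 18517 = 18652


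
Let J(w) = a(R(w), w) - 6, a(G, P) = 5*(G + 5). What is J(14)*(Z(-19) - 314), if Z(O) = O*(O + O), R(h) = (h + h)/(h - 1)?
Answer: 157896/13 ≈ 12146.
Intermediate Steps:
R(h) = 2*h/(-1 + h) (R(h) = (2*h)/(-1 + h) = 2*h/(-1 + h))
a(G, P) = 25 + 5*G (a(G, P) = 5*(5 + G) = 25 + 5*G)
J(w) = 19 + 10*w/(-1 + w) (J(w) = (25 + 5*(2*w/(-1 + w))) - 6 = (25 + 10*w/(-1 + w)) - 6 = 19 + 10*w/(-1 + w))
Z(O) = 2*O² (Z(O) = O*(2*O) = 2*O²)
J(14)*(Z(-19) - 314) = ((-19 + 29*14)/(-1 + 14))*(2*(-19)² - 314) = ((-19 + 406)/13)*(2*361 - 314) = ((1/13)*387)*(722 - 314) = (387/13)*408 = 157896/13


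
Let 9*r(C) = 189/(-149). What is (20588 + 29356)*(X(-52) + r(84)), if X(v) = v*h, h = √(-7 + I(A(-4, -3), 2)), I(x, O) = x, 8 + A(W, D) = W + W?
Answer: -1048824/149 - 2597088*I*√23 ≈ -7039.1 - 1.2455e+7*I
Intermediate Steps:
A(W, D) = -8 + 2*W (A(W, D) = -8 + (W + W) = -8 + 2*W)
h = I*√23 (h = √(-7 + (-8 + 2*(-4))) = √(-7 + (-8 - 8)) = √(-7 - 16) = √(-23) = I*√23 ≈ 4.7958*I)
r(C) = -21/149 (r(C) = (189/(-149))/9 = (189*(-1/149))/9 = (⅑)*(-189/149) = -21/149)
X(v) = I*v*√23 (X(v) = v*(I*√23) = I*v*√23)
(20588 + 29356)*(X(-52) + r(84)) = (20588 + 29356)*(I*(-52)*√23 - 21/149) = 49944*(-52*I*√23 - 21/149) = 49944*(-21/149 - 52*I*√23) = -1048824/149 - 2597088*I*√23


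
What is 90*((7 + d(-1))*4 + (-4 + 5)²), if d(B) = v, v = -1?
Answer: 2250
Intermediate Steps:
d(B) = -1
90*((7 + d(-1))*4 + (-4 + 5)²) = 90*((7 - 1)*4 + (-4 + 5)²) = 90*(6*4 + 1²) = 90*(24 + 1) = 90*25 = 2250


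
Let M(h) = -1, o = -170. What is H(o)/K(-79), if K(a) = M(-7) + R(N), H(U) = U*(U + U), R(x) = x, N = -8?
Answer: -57800/9 ≈ -6422.2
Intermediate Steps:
H(U) = 2*U**2 (H(U) = U*(2*U) = 2*U**2)
K(a) = -9 (K(a) = -1 - 8 = -9)
H(o)/K(-79) = (2*(-170)**2)/(-9) = (2*28900)*(-1/9) = 57800*(-1/9) = -57800/9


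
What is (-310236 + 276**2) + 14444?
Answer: -219616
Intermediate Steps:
(-310236 + 276**2) + 14444 = (-310236 + 76176) + 14444 = -234060 + 14444 = -219616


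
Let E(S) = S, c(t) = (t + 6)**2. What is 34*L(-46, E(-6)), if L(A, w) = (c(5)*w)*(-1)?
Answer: 24684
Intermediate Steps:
c(t) = (6 + t)**2
L(A, w) = -121*w (L(A, w) = ((6 + 5)**2*w)*(-1) = (11**2*w)*(-1) = (121*w)*(-1) = -121*w)
34*L(-46, E(-6)) = 34*(-121*(-6)) = 34*726 = 24684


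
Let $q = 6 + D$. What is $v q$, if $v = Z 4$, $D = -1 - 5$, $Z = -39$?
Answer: $0$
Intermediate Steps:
$D = -6$
$q = 0$ ($q = 6 - 6 = 0$)
$v = -156$ ($v = \left(-39\right) 4 = -156$)
$v q = \left(-156\right) 0 = 0$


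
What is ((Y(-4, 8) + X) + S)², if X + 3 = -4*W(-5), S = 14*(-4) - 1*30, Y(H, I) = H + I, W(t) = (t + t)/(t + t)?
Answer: 7921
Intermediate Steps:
W(t) = 1 (W(t) = (2*t)/((2*t)) = (2*t)*(1/(2*t)) = 1)
S = -86 (S = -56 - 30 = -86)
X = -7 (X = -3 - 4*1 = -3 - 4 = -7)
((Y(-4, 8) + X) + S)² = (((-4 + 8) - 7) - 86)² = ((4 - 7) - 86)² = (-3 - 86)² = (-89)² = 7921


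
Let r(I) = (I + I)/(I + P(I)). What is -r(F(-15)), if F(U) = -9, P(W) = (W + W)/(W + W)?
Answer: -9/4 ≈ -2.2500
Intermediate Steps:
P(W) = 1 (P(W) = (2*W)/((2*W)) = (2*W)*(1/(2*W)) = 1)
r(I) = 2*I/(1 + I) (r(I) = (I + I)/(I + 1) = (2*I)/(1 + I) = 2*I/(1 + I))
-r(F(-15)) = -2*(-9)/(1 - 9) = -2*(-9)/(-8) = -2*(-9)*(-1)/8 = -1*9/4 = -9/4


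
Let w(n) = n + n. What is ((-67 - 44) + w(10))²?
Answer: 8281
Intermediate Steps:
w(n) = 2*n
((-67 - 44) + w(10))² = ((-67 - 44) + 2*10)² = (-111 + 20)² = (-91)² = 8281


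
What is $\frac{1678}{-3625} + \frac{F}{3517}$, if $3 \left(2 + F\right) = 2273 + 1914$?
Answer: $- \frac{2548453}{38247375} \approx -0.066631$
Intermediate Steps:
$F = \frac{4181}{3}$ ($F = -2 + \frac{2273 + 1914}{3} = -2 + \frac{1}{3} \cdot 4187 = -2 + \frac{4187}{3} = \frac{4181}{3} \approx 1393.7$)
$\frac{1678}{-3625} + \frac{F}{3517} = \frac{1678}{-3625} + \frac{4181}{3 \cdot 3517} = 1678 \left(- \frac{1}{3625}\right) + \frac{4181}{3} \cdot \frac{1}{3517} = - \frac{1678}{3625} + \frac{4181}{10551} = - \frac{2548453}{38247375}$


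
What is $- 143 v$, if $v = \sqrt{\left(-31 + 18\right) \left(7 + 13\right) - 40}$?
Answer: $- 1430 i \sqrt{3} \approx - 2476.8 i$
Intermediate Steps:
$v = 10 i \sqrt{3}$ ($v = \sqrt{\left(-13\right) 20 - 40} = \sqrt{-260 - 40} = \sqrt{-300} = 10 i \sqrt{3} \approx 17.32 i$)
$- 143 v = - 143 \cdot 10 i \sqrt{3} = - 1430 i \sqrt{3}$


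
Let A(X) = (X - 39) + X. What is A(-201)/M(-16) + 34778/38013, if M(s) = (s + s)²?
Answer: 18848939/38925312 ≈ 0.48423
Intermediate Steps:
A(X) = -39 + 2*X (A(X) = (-39 + X) + X = -39 + 2*X)
M(s) = 4*s² (M(s) = (2*s)² = 4*s²)
A(-201)/M(-16) + 34778/38013 = (-39 + 2*(-201))/((4*(-16)²)) + 34778/38013 = (-39 - 402)/((4*256)) + 34778*(1/38013) = -441/1024 + 34778/38013 = 18848939/38925312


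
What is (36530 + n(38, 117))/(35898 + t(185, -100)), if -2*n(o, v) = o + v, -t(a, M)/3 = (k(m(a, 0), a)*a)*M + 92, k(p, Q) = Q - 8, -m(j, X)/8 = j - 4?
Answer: 10415/2816892 ≈ 0.0036973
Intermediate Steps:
m(j, X) = 32 - 8*j (m(j, X) = -8*(j - 4) = -8*(-4 + j) = 32 - 8*j)
k(p, Q) = -8 + Q
t(a, M) = -276 - 3*M*a*(-8 + a) (t(a, M) = -3*(((-8 + a)*a)*M + 92) = -3*((a*(-8 + a))*M + 92) = -3*(M*a*(-8 + a) + 92) = -3*(92 + M*a*(-8 + a)) = -276 - 3*M*a*(-8 + a))
n(o, v) = -o/2 - v/2 (n(o, v) = -(o + v)/2 = -o/2 - v/2)
(36530 + n(38, 117))/(35898 + t(185, -100)) = (36530 + (-½*38 - ½*117))/(35898 + (-276 - 3*(-100)*185*(-8 + 185))) = (36530 + (-19 - 117/2))/(35898 + (-276 - 3*(-100)*185*177)) = (36530 - 155/2)/(35898 + (-276 + 9823500)) = 72905/(2*(35898 + 9823224)) = (72905/2)/9859122 = (72905/2)*(1/9859122) = 10415/2816892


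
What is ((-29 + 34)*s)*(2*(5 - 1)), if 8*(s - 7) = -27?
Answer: 145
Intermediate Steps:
s = 29/8 (s = 7 + (⅛)*(-27) = 7 - 27/8 = 29/8 ≈ 3.6250)
((-29 + 34)*s)*(2*(5 - 1)) = ((-29 + 34)*(29/8))*(2*(5 - 1)) = (5*(29/8))*(2*4) = (145/8)*8 = 145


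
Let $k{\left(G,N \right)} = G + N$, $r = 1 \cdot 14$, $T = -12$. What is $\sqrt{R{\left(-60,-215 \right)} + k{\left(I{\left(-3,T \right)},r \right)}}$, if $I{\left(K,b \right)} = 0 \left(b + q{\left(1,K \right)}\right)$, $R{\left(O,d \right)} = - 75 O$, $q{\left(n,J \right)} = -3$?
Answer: $\sqrt{4514} \approx 67.186$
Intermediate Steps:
$I{\left(K,b \right)} = 0$ ($I{\left(K,b \right)} = 0 \left(b - 3\right) = 0 \left(-3 + b\right) = 0$)
$r = 14$
$\sqrt{R{\left(-60,-215 \right)} + k{\left(I{\left(-3,T \right)},r \right)}} = \sqrt{\left(-75\right) \left(-60\right) + \left(0 + 14\right)} = \sqrt{4500 + 14} = \sqrt{4514}$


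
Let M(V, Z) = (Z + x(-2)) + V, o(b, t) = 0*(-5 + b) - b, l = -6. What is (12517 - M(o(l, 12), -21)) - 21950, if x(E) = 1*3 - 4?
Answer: -9417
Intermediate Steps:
x(E) = -1 (x(E) = 3 - 4 = -1)
o(b, t) = -b (o(b, t) = 0 - b = -b)
M(V, Z) = -1 + V + Z (M(V, Z) = (Z - 1) + V = (-1 + Z) + V = -1 + V + Z)
(12517 - M(o(l, 12), -21)) - 21950 = (12517 - (-1 - 1*(-6) - 21)) - 21950 = (12517 - (-1 + 6 - 21)) - 21950 = (12517 - 1*(-16)) - 21950 = (12517 + 16) - 21950 = 12533 - 21950 = -9417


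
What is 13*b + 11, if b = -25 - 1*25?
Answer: -639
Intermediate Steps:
b = -50 (b = -25 - 25 = -50)
13*b + 11 = 13*(-50) + 11 = -650 + 11 = -639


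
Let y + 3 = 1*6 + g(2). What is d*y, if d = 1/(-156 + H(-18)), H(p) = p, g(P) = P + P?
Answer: -7/174 ≈ -0.040230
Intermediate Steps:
g(P) = 2*P
d = -1/174 (d = 1/(-156 - 18) = 1/(-174) = -1/174 ≈ -0.0057471)
y = 7 (y = -3 + (1*6 + 2*2) = -3 + (6 + 4) = -3 + 10 = 7)
d*y = -1/174*7 = -7/174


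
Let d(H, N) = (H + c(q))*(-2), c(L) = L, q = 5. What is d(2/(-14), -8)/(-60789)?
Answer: 68/425523 ≈ 0.00015980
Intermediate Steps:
d(H, N) = -10 - 2*H (d(H, N) = (H + 5)*(-2) = (5 + H)*(-2) = -10 - 2*H)
d(2/(-14), -8)/(-60789) = (-10 - 4/(-14))/(-60789) = (-10 - 4*(-1)/14)*(-1/60789) = (-10 - 2*(-⅐))*(-1/60789) = (-10 + 2/7)*(-1/60789) = -68/7*(-1/60789) = 68/425523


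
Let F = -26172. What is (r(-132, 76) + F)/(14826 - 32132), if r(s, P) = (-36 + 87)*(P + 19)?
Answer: 21327/17306 ≈ 1.2323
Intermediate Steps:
r(s, P) = 969 + 51*P (r(s, P) = 51*(19 + P) = 969 + 51*P)
(r(-132, 76) + F)/(14826 - 32132) = ((969 + 51*76) - 26172)/(14826 - 32132) = ((969 + 3876) - 26172)/(-17306) = (4845 - 26172)*(-1/17306) = -21327*(-1/17306) = 21327/17306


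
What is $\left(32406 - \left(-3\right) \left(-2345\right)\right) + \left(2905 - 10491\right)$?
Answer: $17785$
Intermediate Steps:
$\left(32406 - \left(-3\right) \left(-2345\right)\right) + \left(2905 - 10491\right) = \left(32406 - 7035\right) - 7586 = 25371 - 7586 = 17785$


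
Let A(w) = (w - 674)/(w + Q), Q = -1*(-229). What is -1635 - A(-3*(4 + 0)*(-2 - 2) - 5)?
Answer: -444089/272 ≈ -1632.7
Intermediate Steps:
Q = 229
A(w) = (-674 + w)/(229 + w) (A(w) = (w - 674)/(w + 229) = (-674 + w)/(229 + w))
-1635 - A(-3*(4 + 0)*(-2 - 2) - 5) = -1635 - (-674 + (-3*(4 + 0)*(-2 - 2) - 5))/(229 + (-3*(4 + 0)*(-2 - 2) - 5)) = -1635 - (-674 + (-12*(-4) - 5))/(229 + (-12*(-4) - 5)) = -1635 - (-674 + (-3*(-16) - 5))/(229 + (-3*(-16) - 5)) = -1635 - (-674 + (48 - 5))/(229 + (48 - 5)) = -1635 - (-674 + 43)/(229 + 43) = -1635 - (-631)/272 = -1635 - 1*(-631/272) = -1635 + 631/272 = -444089/272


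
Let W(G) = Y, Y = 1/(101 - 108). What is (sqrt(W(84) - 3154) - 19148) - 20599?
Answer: -39747 + I*sqrt(154553)/7 ≈ -39747.0 + 56.162*I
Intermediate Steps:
Y = -1/7 (Y = 1/(-7) = -1/7 ≈ -0.14286)
W(G) = -1/7
(sqrt(W(84) - 3154) - 19148) - 20599 = (sqrt(-1/7 - 3154) - 19148) - 20599 = (sqrt(-22079/7) - 19148) - 20599 = (I*sqrt(154553)/7 - 19148) - 20599 = (-19148 + I*sqrt(154553)/7) - 20599 = -39747 + I*sqrt(154553)/7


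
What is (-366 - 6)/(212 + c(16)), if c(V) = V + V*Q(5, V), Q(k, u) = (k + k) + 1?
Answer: -93/101 ≈ -0.92079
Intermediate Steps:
Q(k, u) = 1 + 2*k (Q(k, u) = 2*k + 1 = 1 + 2*k)
c(V) = 12*V (c(V) = V + V*(1 + 2*5) = V + V*(1 + 10) = V + V*11 = V + 11*V = 12*V)
(-366 - 6)/(212 + c(16)) = (-366 - 6)/(212 + 12*16) = -372/(212 + 192) = -372/404 = -372*1/404 = -93/101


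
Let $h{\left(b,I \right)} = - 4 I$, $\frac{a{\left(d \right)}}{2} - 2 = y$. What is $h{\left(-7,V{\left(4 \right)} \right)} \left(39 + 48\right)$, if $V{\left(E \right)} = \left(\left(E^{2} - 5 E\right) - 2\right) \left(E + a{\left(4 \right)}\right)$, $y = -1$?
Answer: $12528$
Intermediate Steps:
$a{\left(d \right)} = 2$ ($a{\left(d \right)} = 4 + 2 \left(-1\right) = 4 - 2 = 2$)
$V{\left(E \right)} = \left(2 + E\right) \left(-2 + E^{2} - 5 E\right)$ ($V{\left(E \right)} = \left(\left(E^{2} - 5 E\right) - 2\right) \left(E + 2\right) = \left(-2 + E^{2} - 5 E\right) \left(2 + E\right) = \left(2 + E\right) \left(-2 + E^{2} - 5 E\right)$)
$h{\left(-7,V{\left(4 \right)} \right)} \left(39 + 48\right) = - 4 \left(-4 + 4^{3} - 48 - 3 \cdot 4^{2}\right) \left(39 + 48\right) = - 4 \left(-4 + 64 - 48 - 48\right) 87 = \left(-4\right) \left(-36\right) 87 = 144 \cdot 87 = 12528$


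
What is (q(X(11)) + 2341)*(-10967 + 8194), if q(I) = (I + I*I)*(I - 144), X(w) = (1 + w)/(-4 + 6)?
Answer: 9580715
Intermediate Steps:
X(w) = ½ + w/2 (X(w) = (1 + w)/2 = (1 + w)*(½) = ½ + w/2)
q(I) = (-144 + I)*(I + I²) (q(I) = (I + I²)*(-144 + I) = (-144 + I)*(I + I²))
(q(X(11)) + 2341)*(-10967 + 8194) = ((½ + (½)*11)*(-144 + (½ + (½)*11)² - 143*(½ + (½)*11)) + 2341)*(-10967 + 8194) = ((½ + 11/2)*(-144 + (½ + 11/2)² - 143*(½ + 11/2)) + 2341)*(-2773) = (6*(-144 + 6² - 143*6) + 2341)*(-2773) = (6*(-144 + 36 - 858) + 2341)*(-2773) = (6*(-966) + 2341)*(-2773) = (-5796 + 2341)*(-2773) = -3455*(-2773) = 9580715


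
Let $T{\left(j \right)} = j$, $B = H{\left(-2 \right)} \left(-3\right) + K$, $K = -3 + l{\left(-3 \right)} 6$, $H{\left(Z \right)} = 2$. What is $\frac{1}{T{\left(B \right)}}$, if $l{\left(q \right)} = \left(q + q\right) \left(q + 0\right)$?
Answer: $\frac{1}{99} \approx 0.010101$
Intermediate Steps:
$l{\left(q \right)} = 2 q^{2}$ ($l{\left(q \right)} = 2 q q = 2 q^{2}$)
$K = 105$ ($K = -3 + 2 \left(-3\right)^{2} \cdot 6 = -3 + 2 \cdot 9 \cdot 6 = -3 + 18 \cdot 6 = -3 + 108 = 105$)
$B = 99$ ($B = 2 \left(-3\right) + 105 = -6 + 105 = 99$)
$\frac{1}{T{\left(B \right)}} = \frac{1}{99}$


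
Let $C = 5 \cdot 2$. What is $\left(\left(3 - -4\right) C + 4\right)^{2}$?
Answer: $5476$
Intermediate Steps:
$C = 10$
$\left(\left(3 - -4\right) C + 4\right)^{2} = \left(\left(3 - -4\right) 10 + 4\right)^{2} = \left(\left(3 + 4\right) 10 + 4\right)^{2} = \left(7 \cdot 10 + 4\right)^{2} = \left(70 + 4\right)^{2} = 74^{2} = 5476$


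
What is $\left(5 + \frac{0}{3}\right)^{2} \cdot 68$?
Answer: $1700$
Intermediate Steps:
$\left(5 + \frac{0}{3}\right)^{2} \cdot 68 = \left(5 + 0 \cdot \frac{1}{3}\right)^{2} \cdot 68 = \left(5 + 0\right)^{2} \cdot 68 = 5^{2} \cdot 68 = 25 \cdot 68 = 1700$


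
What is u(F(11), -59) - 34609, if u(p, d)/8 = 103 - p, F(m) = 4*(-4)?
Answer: -33657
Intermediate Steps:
F(m) = -16
u(p, d) = 824 - 8*p (u(p, d) = 8*(103 - p) = 824 - 8*p)
u(F(11), -59) - 34609 = (824 - 8*(-16)) - 34609 = (824 + 128) - 34609 = 952 - 34609 = -33657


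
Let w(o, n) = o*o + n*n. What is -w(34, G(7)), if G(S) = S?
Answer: -1205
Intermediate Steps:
w(o, n) = n**2 + o**2 (w(o, n) = o**2 + n**2 = n**2 + o**2)
-w(34, G(7)) = -(7**2 + 34**2) = -(49 + 1156) = -1*1205 = -1205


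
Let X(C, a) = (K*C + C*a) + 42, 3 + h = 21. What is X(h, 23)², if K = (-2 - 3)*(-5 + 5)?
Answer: 207936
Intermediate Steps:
h = 18 (h = -3 + 21 = 18)
K = 0 (K = -5*0 = 0)
X(C, a) = 42 + C*a (X(C, a) = (0*C + C*a) + 42 = (0 + C*a) + 42 = C*a + 42 = 42 + C*a)
X(h, 23)² = (42 + 18*23)² = (42 + 414)² = 456² = 207936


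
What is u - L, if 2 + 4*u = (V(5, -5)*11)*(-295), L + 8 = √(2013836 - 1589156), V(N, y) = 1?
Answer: -3215/4 - 2*√106170 ≈ -1455.4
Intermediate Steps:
L = -8 + 2*√106170 (L = -8 + √(2013836 - 1589156) = -8 + √424680 = -8 + 2*√106170 ≈ 643.67)
u = -3247/4 (u = -½ + ((1*11)*(-295))/4 = -½ + (11*(-295))/4 = -½ + (¼)*(-3245) = -½ - 3245/4 = -3247/4 ≈ -811.75)
u - L = -3247/4 - (-8 + 2*√106170) = -3247/4 + (8 - 2*√106170) = -3215/4 - 2*√106170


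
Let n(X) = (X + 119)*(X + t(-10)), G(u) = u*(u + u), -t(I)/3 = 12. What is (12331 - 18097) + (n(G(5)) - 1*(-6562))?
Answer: 3162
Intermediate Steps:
t(I) = -36 (t(I) = -3*12 = -36)
G(u) = 2*u² (G(u) = u*(2*u) = 2*u²)
n(X) = (-36 + X)*(119 + X) (n(X) = (X + 119)*(X - 36) = (119 + X)*(-36 + X) = (-36 + X)*(119 + X))
(12331 - 18097) + (n(G(5)) - 1*(-6562)) = (12331 - 18097) + ((-4284 + (2*5²)² + 83*(2*5²)) - 1*(-6562)) = -5766 + ((-4284 + (2*25)² + 83*(2*25)) + 6562) = -5766 + ((-4284 + 50² + 83*50) + 6562) = -5766 + ((-4284 + 2500 + 4150) + 6562) = -5766 + (2366 + 6562) = -5766 + 8928 = 3162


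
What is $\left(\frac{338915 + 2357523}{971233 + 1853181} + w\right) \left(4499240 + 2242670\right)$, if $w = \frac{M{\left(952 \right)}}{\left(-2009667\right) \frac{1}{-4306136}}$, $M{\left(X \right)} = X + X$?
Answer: $\frac{4592918000810775244630}{166945047357} \approx 2.7512 \cdot 10^{10}$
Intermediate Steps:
$M{\left(X \right)} = 2 X$
$w = \frac{8198882944}{2009667}$ ($w = \frac{2 \cdot 952}{\left(-2009667\right) \frac{1}{-4306136}} = \frac{1904}{\left(-2009667\right) \left(- \frac{1}{4306136}\right)} = \frac{1904}{\frac{2009667}{4306136}} = 1904 \cdot \frac{4306136}{2009667} = \frac{8198882944}{2009667} \approx 4079.7$)
$\left(\frac{338915 + 2357523}{971233 + 1853181} + w\right) \left(4499240 + 2242670\right) = \left(\frac{338915 + 2357523}{971233 + 1853181} + \frac{8198882944}{2009667}\right) \left(4499240 + 2242670\right) = \left(\frac{2696438}{2824414} + \frac{8198882944}{2009667}\right) 6741910 = \left(2696438 \cdot \frac{1}{2824414} + \frac{8198882944}{2009667}\right) 6741910 = \left(\frac{79307}{83071} + \frac{8198882944}{2009667}\right) 6741910 = \frac{681248785701793}{166945047357} \cdot 6741910 = \frac{4592918000810775244630}{166945047357}$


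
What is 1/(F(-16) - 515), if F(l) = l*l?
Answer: -1/259 ≈ -0.0038610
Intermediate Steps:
F(l) = l²
1/(F(-16) - 515) = 1/((-16)² - 515) = 1/(256 - 515) = 1/(-259) = -1/259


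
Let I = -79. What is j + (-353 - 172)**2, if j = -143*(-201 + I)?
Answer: 315665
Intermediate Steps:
j = 40040 (j = -143*(-201 - 79) = -143*(-280) = 40040)
j + (-353 - 172)**2 = 40040 + (-353 - 172)**2 = 40040 + (-525)**2 = 40040 + 275625 = 315665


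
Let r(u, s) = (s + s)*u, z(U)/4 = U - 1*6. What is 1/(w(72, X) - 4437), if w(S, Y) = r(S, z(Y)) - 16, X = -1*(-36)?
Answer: 1/12827 ≈ 7.7961e-5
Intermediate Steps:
z(U) = -24 + 4*U (z(U) = 4*(U - 1*6) = 4*(U - 6) = 4*(-6 + U) = -24 + 4*U)
X = 36
r(u, s) = 2*s*u (r(u, s) = (2*s)*u = 2*s*u)
w(S, Y) = -16 + 2*S*(-24 + 4*Y) (w(S, Y) = 2*(-24 + 4*Y)*S - 16 = 2*S*(-24 + 4*Y) - 16 = -16 + 2*S*(-24 + 4*Y))
1/(w(72, X) - 4437) = 1/((-16 + 8*72*(-6 + 36)) - 4437) = 1/((-16 + 8*72*30) - 4437) = 1/((-16 + 17280) - 4437) = 1/(17264 - 4437) = 1/12827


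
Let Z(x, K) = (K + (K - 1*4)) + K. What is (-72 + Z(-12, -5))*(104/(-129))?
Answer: 9464/129 ≈ 73.364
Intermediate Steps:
Z(x, K) = -4 + 3*K (Z(x, K) = (K + (K - 4)) + K = (K + (-4 + K)) + K = (-4 + 2*K) + K = -4 + 3*K)
(-72 + Z(-12, -5))*(104/(-129)) = (-72 + (-4 + 3*(-5)))*(104/(-129)) = (-72 + (-4 - 15))*(104*(-1/129)) = (-72 - 19)*(-104/129) = -91*(-104/129) = 9464/129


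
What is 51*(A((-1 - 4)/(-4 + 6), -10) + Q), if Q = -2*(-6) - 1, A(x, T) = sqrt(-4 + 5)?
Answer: 612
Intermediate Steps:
A(x, T) = 1 (A(x, T) = sqrt(1) = 1)
Q = 11 (Q = 12 - 1 = 11)
51*(A((-1 - 4)/(-4 + 6), -10) + Q) = 51*(1 + 11) = 51*12 = 612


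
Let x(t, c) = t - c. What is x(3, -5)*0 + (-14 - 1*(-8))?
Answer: -6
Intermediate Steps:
x(3, -5)*0 + (-14 - 1*(-8)) = (3 - 1*(-5))*0 + (-14 - 1*(-8)) = (3 + 5)*0 + (-14 + 8) = 8*0 - 6 = 0 - 6 = -6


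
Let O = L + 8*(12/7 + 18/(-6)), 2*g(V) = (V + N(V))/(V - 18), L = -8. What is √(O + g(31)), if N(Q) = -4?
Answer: I*√571298/182 ≈ 4.153*I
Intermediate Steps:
g(V) = (-4 + V)/(2*(-18 + V)) (g(V) = ((V - 4)/(V - 18))/2 = ((-4 + V)/(-18 + V))/2 = (-4 + V)/(2*(-18 + V)))
O = -128/7 (O = -8 + 8*(12/7 + 18/(-6)) = -8 + 8*(12*(⅐) + 18*(-⅙)) = -8 + 8*(12/7 - 3) = -8 + 8*(-9/7) = -8 - 72/7 = -128/7 ≈ -18.286)
√(O + g(31)) = √(-128/7 + (-4 + 31)/(2*(-18 + 31))) = √(-128/7 + (½)*27/13) = √(-128/7 + (½)*(1/13)*27) = √(-128/7 + 27/26) = √(-3139/182) = I*√571298/182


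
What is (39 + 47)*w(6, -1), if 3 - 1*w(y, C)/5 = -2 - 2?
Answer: 3010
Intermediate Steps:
w(y, C) = 35 (w(y, C) = 15 - 5*(-2 - 2) = 15 - 5*(-4) = 15 + 20 = 35)
(39 + 47)*w(6, -1) = (39 + 47)*35 = 86*35 = 3010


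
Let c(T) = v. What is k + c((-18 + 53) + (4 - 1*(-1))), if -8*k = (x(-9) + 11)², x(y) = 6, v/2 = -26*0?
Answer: -289/8 ≈ -36.125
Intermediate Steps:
v = 0 (v = 2*(-26*0) = 2*0 = 0)
c(T) = 0
k = -289/8 (k = -(6 + 11)²/8 = -⅛*17² = -⅛*289 = -289/8 ≈ -36.125)
k + c((-18 + 53) + (4 - 1*(-1))) = -289/8 + 0 = -289/8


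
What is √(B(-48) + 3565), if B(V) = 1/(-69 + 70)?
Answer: √3566 ≈ 59.716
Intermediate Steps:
B(V) = 1 (B(V) = 1/1 = 1)
√(B(-48) + 3565) = √(1 + 3565) = √3566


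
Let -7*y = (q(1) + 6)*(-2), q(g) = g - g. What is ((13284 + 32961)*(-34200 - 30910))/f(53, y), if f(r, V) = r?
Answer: -3011011950/53 ≈ -5.6812e+7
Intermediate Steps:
q(g) = 0
y = 12/7 (y = -(0 + 6)*(-2)/7 = -6*(-2)/7 = -1/7*(-12) = 12/7 ≈ 1.7143)
((13284 + 32961)*(-34200 - 30910))/f(53, y) = ((13284 + 32961)*(-34200 - 30910))/53 = (46245*(-65110))*(1/53) = -3011011950*1/53 = -3011011950/53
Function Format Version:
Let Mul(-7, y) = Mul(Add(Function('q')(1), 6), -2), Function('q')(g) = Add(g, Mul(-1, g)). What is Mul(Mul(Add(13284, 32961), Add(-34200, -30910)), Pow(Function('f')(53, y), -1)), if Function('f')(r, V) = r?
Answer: Rational(-3011011950, 53) ≈ -5.6812e+7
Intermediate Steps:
Function('q')(g) = 0
y = Rational(12, 7) (y = Mul(Rational(-1, 7), Mul(Add(0, 6), -2)) = Mul(Rational(-1, 7), Mul(6, -2)) = Mul(Rational(-1, 7), -12) = Rational(12, 7) ≈ 1.7143)
Mul(Mul(Add(13284, 32961), Add(-34200, -30910)), Pow(Function('f')(53, y), -1)) = Mul(Mul(Add(13284, 32961), Add(-34200, -30910)), Pow(53, -1)) = Mul(Mul(46245, -65110), Rational(1, 53)) = Mul(-3011011950, Rational(1, 53)) = Rational(-3011011950, 53)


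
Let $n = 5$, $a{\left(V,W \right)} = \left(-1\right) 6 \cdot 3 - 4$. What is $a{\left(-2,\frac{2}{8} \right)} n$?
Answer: $-110$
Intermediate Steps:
$a{\left(V,W \right)} = -22$ ($a{\left(V,W \right)} = \left(-6\right) 3 - 4 = -18 - 4 = -22$)
$a{\left(-2,\frac{2}{8} \right)} n = \left(-22\right) 5 = -110$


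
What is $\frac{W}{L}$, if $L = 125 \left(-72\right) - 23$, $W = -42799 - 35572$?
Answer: $\frac{78371}{9023} \approx 8.6857$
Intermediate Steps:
$W = -78371$ ($W = -42799 - 35572 = -78371$)
$L = -9023$ ($L = -9000 - 23 = -9023$)
$\frac{W}{L} = - \frac{78371}{-9023} = \left(-78371\right) \left(- \frac{1}{9023}\right) = \frac{78371}{9023}$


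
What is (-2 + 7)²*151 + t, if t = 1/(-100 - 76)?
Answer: 664399/176 ≈ 3775.0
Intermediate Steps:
t = -1/176 (t = 1/(-176) = -1/176 ≈ -0.0056818)
(-2 + 7)²*151 + t = (-2 + 7)²*151 - 1/176 = 5²*151 - 1/176 = 25*151 - 1/176 = 3775 - 1/176 = 664399/176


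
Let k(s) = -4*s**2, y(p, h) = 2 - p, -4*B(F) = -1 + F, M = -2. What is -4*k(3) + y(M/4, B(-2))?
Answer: 293/2 ≈ 146.50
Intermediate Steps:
B(F) = 1/4 - F/4 (B(F) = -(-1 + F)/4 = 1/4 - F/4)
-4*k(3) + y(M/4, B(-2)) = -(-16)*3**2 + (2 - (-2)/4) = -(-16)*9 + (2 - (-2)/4) = -4*(-36) + (2 - 1*(-1/2)) = 144 + (2 + 1/2) = 144 + 5/2 = 293/2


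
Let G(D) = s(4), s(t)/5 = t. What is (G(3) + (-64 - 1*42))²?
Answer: 7396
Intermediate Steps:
s(t) = 5*t
G(D) = 20 (G(D) = 5*4 = 20)
(G(3) + (-64 - 1*42))² = (20 + (-64 - 1*42))² = (20 + (-64 - 42))² = (20 - 106)² = (-86)² = 7396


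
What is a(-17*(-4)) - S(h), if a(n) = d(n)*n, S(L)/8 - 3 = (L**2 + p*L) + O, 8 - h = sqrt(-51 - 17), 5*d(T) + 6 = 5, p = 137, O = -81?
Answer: -40628/5 + 2448*I*sqrt(17) ≈ -8125.6 + 10093.0*I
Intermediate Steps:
d(T) = -1/5 (d(T) = -6/5 + (1/5)*5 = -6/5 + 1 = -1/5)
h = 8 - 2*I*sqrt(17) (h = 8 - sqrt(-51 - 17) = 8 - sqrt(-68) = 8 - 2*I*sqrt(17) ≈ 8.0 - 8.2462*I)
S(L) = -624 + 8*L**2 + 1096*L (S(L) = 24 + 8*((L**2 + 137*L) - 81) = 24 + 8*(-81 + L**2 + 137*L) = 24 + (-648 + 8*L**2 + 1096*L) = -624 + 8*L**2 + 1096*L)
a(n) = -n/5
a(-17*(-4)) - S(h) = -(-17)*(-4)/5 - (-624 + 8*(8 - 2*I*sqrt(17))**2 + 1096*(8 - 2*I*sqrt(17))) = -1/5*68 - (-624 + 8*(8 - 2*I*sqrt(17))**2 + (8768 - 2192*I*sqrt(17))) = -68/5 - (8144 + 8*(8 - 2*I*sqrt(17))**2 - 2192*I*sqrt(17)) = -68/5 + (-8144 - 8*(8 - 2*I*sqrt(17))**2 + 2192*I*sqrt(17)) = -40788/5 - 8*(8 - 2*I*sqrt(17))**2 + 2192*I*sqrt(17)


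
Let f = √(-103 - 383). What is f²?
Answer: -486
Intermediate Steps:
f = 9*I*√6 (f = √(-486) = 9*I*√6 ≈ 22.045*I)
f² = (9*I*√6)² = -486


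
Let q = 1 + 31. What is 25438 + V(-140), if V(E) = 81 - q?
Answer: 25487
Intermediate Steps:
q = 32
V(E) = 49 (V(E) = 81 - 1*32 = 81 - 32 = 49)
25438 + V(-140) = 25438 + 49 = 25487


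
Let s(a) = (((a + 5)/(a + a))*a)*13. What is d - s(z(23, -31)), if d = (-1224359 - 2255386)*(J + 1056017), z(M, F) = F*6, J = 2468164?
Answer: -24526502425337/2 ≈ -1.2263e+13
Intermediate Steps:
z(M, F) = 6*F
d = -12263251213845 (d = (-1224359 - 2255386)*(2468164 + 1056017) = -3479745*3524181 = -12263251213845)
s(a) = 65/2 + 13*a/2 (s(a) = (((5 + a)/((2*a)))*a)*13 = (((5 + a)*(1/(2*a)))*a)*13 = (((5 + a)/(2*a))*a)*13 = (5/2 + a/2)*13 = 65/2 + 13*a/2)
d - s(z(23, -31)) = -12263251213845 - (65/2 + 13*(6*(-31))/2) = -12263251213845 - (65/2 + (13/2)*(-186)) = -12263251213845 - (65/2 - 1209) = -12263251213845 - 1*(-2353/2) = -12263251213845 + 2353/2 = -24526502425337/2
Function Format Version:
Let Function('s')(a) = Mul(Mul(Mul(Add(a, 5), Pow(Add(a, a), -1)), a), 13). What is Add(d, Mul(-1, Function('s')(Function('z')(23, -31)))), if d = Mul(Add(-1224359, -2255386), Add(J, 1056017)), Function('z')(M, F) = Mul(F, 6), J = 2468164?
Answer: Rational(-24526502425337, 2) ≈ -1.2263e+13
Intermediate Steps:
Function('z')(M, F) = Mul(6, F)
d = -12263251213845 (d = Mul(Add(-1224359, -2255386), Add(2468164, 1056017)) = Mul(-3479745, 3524181) = -12263251213845)
Function('s')(a) = Add(Rational(65, 2), Mul(Rational(13, 2), a)) (Function('s')(a) = Mul(Mul(Mul(Add(5, a), Pow(Mul(2, a), -1)), a), 13) = Mul(Mul(Mul(Add(5, a), Mul(Rational(1, 2), Pow(a, -1))), a), 13) = Mul(Mul(Mul(Rational(1, 2), Pow(a, -1), Add(5, a)), a), 13) = Mul(Add(Rational(5, 2), Mul(Rational(1, 2), a)), 13) = Add(Rational(65, 2), Mul(Rational(13, 2), a)))
Add(d, Mul(-1, Function('s')(Function('z')(23, -31)))) = Add(-12263251213845, Mul(-1, Add(Rational(65, 2), Mul(Rational(13, 2), Mul(6, -31))))) = Add(-12263251213845, Mul(-1, Add(Rational(65, 2), Mul(Rational(13, 2), -186)))) = Add(-12263251213845, Mul(-1, Add(Rational(65, 2), -1209))) = Add(-12263251213845, Mul(-1, Rational(-2353, 2))) = Add(-12263251213845, Rational(2353, 2)) = Rational(-24526502425337, 2)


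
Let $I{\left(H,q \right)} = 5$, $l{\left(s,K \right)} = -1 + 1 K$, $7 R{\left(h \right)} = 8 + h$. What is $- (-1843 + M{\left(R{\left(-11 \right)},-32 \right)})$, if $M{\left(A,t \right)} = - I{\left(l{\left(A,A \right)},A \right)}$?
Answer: $1848$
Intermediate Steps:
$R{\left(h \right)} = \frac{8}{7} + \frac{h}{7}$ ($R{\left(h \right)} = \frac{8 + h}{7} = \frac{8}{7} + \frac{h}{7}$)
$l{\left(s,K \right)} = -1 + K$
$M{\left(A,t \right)} = -5$ ($M{\left(A,t \right)} = \left(-1\right) 5 = -5$)
$- (-1843 + M{\left(R{\left(-11 \right)},-32 \right)}) = - (-1843 - 5) = \left(-1\right) \left(-1848\right) = 1848$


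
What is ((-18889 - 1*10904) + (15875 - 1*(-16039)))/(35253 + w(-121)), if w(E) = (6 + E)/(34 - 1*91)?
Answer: 120897/2009536 ≈ 0.060162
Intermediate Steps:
w(E) = -2/19 - E/57 (w(E) = (6 + E)/(34 - 91) = (6 + E)/(-57) = (6 + E)*(-1/57) = -2/19 - E/57)
((-18889 - 1*10904) + (15875 - 1*(-16039)))/(35253 + w(-121)) = ((-18889 - 1*10904) + (15875 - 1*(-16039)))/(35253 + (-2/19 - 1/57*(-121))) = ((-18889 - 10904) + (15875 + 16039))/(35253 + (-2/19 + 121/57)) = (-29793 + 31914)/(35253 + 115/57) = 2121/(2009536/57) = 2121*(57/2009536) = 120897/2009536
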